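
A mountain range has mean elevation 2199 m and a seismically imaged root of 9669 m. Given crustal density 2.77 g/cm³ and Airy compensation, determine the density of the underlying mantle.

Airy balance: ρ_c h = (ρ_m − ρ_c) r → ρ_m = ρ_c (1 + h/r).
ρ_m = 2.77 × (1 + 2199 m/9669 m) = 3.4 g/cm³.

3.4 g/cm³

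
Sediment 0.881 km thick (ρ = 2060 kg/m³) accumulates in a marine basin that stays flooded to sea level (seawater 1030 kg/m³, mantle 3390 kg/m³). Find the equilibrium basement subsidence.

0.385 km

Submarine loading: the sediment displaces seawater, and the subsidence is in turn flooded, so s (ρ_m − ρ_w) = t (ρ_sed − ρ_w).
s = 0.881 km × (2060 − 1030) / (3390 − 1030) = 0.385 km.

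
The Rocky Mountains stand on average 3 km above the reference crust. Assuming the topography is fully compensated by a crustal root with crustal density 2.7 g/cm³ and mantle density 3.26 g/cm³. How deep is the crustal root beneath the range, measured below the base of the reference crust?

Balancing pressure at the compensation depth: the weight of the topography is balanced by the buoyancy of the root, ρ_c h = (ρ_m − ρ_c) r.
r = h · ρ_c / (ρ_m − ρ_c) = 3 km × 2.7 / (3.26 − 2.7) = 14.5 km.

14.5 km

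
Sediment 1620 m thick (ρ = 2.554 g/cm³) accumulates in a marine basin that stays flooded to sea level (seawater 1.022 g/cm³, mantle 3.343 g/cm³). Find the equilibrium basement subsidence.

Submarine loading: the sediment displaces seawater, and the subsidence is in turn flooded, so s (ρ_m − ρ_w) = t (ρ_sed − ρ_w).
s = 1620 m × (2.554 − 1.022) / (3.343 − 1.022) = 1070 m.

1070 m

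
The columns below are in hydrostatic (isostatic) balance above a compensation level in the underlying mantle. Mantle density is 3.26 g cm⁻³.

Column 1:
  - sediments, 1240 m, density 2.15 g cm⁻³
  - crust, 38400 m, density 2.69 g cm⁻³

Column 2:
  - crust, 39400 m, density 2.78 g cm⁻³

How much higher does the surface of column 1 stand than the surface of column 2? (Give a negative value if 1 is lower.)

For any compensation level in the mantle, the mantle terms cancel and isostasy reduces to e = (Σt_1 − Σt_2) − (Σ(ρt)_1 − Σ(ρt)_2) / ρ_m.
Σt_1 = 39640 m; Σt_2 = 39400 m; Σ(ρt)_1 = 105962; Σ(ρt)_2 = 109532 (in m·g cm⁻³).
e = (39640 − 39400) − (105962 − 109532) / 3.26 = 1340 m.

1340 m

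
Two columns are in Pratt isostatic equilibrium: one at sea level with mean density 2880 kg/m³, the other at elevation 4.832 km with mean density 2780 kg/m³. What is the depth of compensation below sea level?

134 km

ρ_ref D = ρ (D + h) → D (ρ_ref − ρ) = ρ h.
D = ρ h/(ρ_ref − ρ) = 2780 × 4.832 km/(2880 − 2780) = 134 km.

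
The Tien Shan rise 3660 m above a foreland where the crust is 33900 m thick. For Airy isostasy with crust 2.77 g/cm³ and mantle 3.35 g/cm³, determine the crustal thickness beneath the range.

55000 m

Root depth r = h ρ_c / (ρ_m − ρ_c) = 3660 m × 2.77 / 0.58 = 17480 m.
Total thickness = T + h + r = 33900 m + 3660 m + 17480 m = 55000 m.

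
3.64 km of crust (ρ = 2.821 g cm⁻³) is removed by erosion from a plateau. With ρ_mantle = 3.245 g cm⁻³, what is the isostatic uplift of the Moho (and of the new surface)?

3.16 km

Unloading: uplift u = e ρ_c/ρ_m = 3.64 km × 2.821/3.245 = 3.16 km.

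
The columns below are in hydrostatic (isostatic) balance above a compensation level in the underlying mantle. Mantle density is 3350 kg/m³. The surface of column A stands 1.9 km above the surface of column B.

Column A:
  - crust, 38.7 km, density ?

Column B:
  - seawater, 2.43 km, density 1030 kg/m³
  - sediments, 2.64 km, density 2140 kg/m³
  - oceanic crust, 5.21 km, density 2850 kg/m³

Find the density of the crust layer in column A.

Take the compensation level at the base of the deeper column (depth z_c below the surface of column A) and equate Σ ρ_i t_i down to z_c; mantle fills any gap and the z_c terms cancel.
Column A: 38.7×ρ + (z_c − 38.7)×3350
Column B: 1.9×0 + 2.43×1030 + 2.64×2140 + 5.21×2850 + (z_c − 1.9 − 10.28)×3350
The z_c×3350 term appears on both sides and cancels. Collect the known terms of each column as K = Σ(ρt)_known − 3350 × (depth of known layers): K_A = 0 − 3350×38.7 = −129645; K_B = 23001 − 3350×(1.9 + 10.28) = −17802.
Balance: K_A + 38.7×ρ = K_B, so ρ = (K_B − K_A)/38.7 = 111843/38.7 = 2890 kg/m³.

2890 kg/m³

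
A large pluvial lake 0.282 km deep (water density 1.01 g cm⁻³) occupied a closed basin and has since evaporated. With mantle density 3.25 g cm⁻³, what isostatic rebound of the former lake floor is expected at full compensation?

u = d ρ_w/ρ_m = 0.282 km × 1.01/3.25 = 0.0876 km.

0.0876 km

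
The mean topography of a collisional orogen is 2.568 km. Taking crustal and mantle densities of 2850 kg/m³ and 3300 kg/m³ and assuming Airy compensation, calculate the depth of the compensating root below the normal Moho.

For local isostatic compensation: the weight of the topography is balanced by the buoyancy of the root, ρ_c h = (ρ_m − ρ_c) r.
r = h · ρ_c / (ρ_m − ρ_c) = 2.568 km × 2850 / (3300 − 2850) = 16.3 km.

16.3 km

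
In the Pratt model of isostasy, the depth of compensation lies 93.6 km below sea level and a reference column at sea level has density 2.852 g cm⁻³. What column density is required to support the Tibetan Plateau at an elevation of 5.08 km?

Pratt balance: ρ_ref D = ρ (D + h).
ρ = ρ_ref D/(D + h) = 2.852 × 93.6 km/(93.6 km + 5.08 km) = 2.71 g cm⁻³.

2.71 g cm⁻³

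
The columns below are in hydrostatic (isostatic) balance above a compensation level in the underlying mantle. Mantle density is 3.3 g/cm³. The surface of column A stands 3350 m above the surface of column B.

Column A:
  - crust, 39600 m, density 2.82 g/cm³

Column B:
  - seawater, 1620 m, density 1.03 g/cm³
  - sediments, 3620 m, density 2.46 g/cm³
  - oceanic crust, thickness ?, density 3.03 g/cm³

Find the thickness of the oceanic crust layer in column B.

Take the compensation level at the base of the deeper column (depth z_c below the surface of column A) and equate Σ ρ_i t_i down to z_c; mantle fills any gap and the z_c terms cancel.
Column A: 39600×2.82 + (z_c − 39600)×3.3
Column B: 3350×0 + 1620×1.03 + 3620×2.46 + x×3.03 + (z_c − 3350 − 5240 − x)×3.3
The z_c×3.3 term appears on both sides and cancels. Collect the known terms of each column as K = Σ(ρt)_known − 3.3 × (depth of known layers): K_A = 111672 − 3.3×39600 = −19008; K_B = 10573.8 − 3.3×(3350 + 5240) = −17773.2.
Balance: K_A = K_B − x×(3.3 − 3.03), so x = (K_B − K_A)/(3.3 − 3.03) = 1234.8/0.27 = 4570 m.

4570 m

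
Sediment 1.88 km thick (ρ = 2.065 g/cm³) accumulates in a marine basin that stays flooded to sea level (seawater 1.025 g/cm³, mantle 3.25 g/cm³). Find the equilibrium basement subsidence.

0.879 km

Submarine loading: the sediment displaces seawater, and the subsidence is in turn flooded, so s (ρ_m − ρ_w) = t (ρ_sed − ρ_w).
s = 1.88 km × (2.065 − 1.025) / (3.25 − 1.025) = 0.879 km.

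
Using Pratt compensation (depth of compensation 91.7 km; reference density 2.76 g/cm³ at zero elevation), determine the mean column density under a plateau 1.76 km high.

2.71 g/cm³

Pratt balance: ρ_ref D = ρ (D + h).
ρ = ρ_ref D/(D + h) = 2.76 × 91.7 km/(91.7 km + 1.76 km) = 2.71 g/cm³.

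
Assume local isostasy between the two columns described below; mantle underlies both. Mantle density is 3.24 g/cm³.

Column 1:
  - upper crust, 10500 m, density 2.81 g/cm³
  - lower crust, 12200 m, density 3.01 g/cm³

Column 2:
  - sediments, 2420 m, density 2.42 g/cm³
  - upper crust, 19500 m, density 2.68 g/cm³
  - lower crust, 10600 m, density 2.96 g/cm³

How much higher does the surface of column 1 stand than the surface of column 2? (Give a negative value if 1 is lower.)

−2640 m

For any compensation level in the mantle, the mantle terms cancel and isostasy reduces to e = (Σt_1 − Σt_2) − (Σ(ρt)_1 − Σ(ρt)_2) / ρ_m.
Σt_1 = 22700 m; Σt_2 = 32520 m; Σ(ρt)_1 = 66227; Σ(ρt)_2 = 89492.4 (in m·g/cm³).
e = (22700 − 32520) − (66227 − 89492.4) / 3.24 = −2640 m.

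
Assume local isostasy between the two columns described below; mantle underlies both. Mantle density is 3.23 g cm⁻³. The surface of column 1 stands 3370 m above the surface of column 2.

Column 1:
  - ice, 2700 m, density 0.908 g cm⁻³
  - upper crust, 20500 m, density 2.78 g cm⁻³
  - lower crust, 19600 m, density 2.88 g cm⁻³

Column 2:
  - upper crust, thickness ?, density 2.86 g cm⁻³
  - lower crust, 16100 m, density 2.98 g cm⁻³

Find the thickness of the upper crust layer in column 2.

20100 m

Take the compensation level at the base of the deeper column (depth z_c below the surface of column 1) and equate Σ ρ_i t_i down to z_c; mantle fills any gap and the z_c terms cancel.
Column 1: 2700×0.908 + 20500×2.78 + 19600×2.88 + (z_c − 42800)×3.23
Column 2: 3370×0 + x×2.86 + 16100×2.98 + (z_c − 3370 − 16100 − x)×3.23
The z_c×3.23 term appears on both sides and cancels. Collect the known terms of each column as K = Σ(ρt)_known − 3.23 × (depth of known layers): K_1 = 115889.6 − 3.23×42800 = −22354.4; K_2 = 47978 − 3.23×(3370 + 16100) = −14910.1.
Balance: K_1 = K_2 − x×(3.23 − 2.86), so x = (K_2 − K_1)/(3.23 − 2.86) = 7444.3/0.37 = 20100 m.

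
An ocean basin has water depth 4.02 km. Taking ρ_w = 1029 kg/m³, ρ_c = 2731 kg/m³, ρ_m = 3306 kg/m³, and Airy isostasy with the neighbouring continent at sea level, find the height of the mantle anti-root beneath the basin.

Isostatic balance requires: replacing crust with seawater at the top is compensated by replacing crust with mantle at the base: d (ρ_c − ρ_w) = a (ρ_m − ρ_c).
a = d (ρ_c − ρ_w)/(ρ_m − ρ_c) = 4.02 km × 1702/575 = 11.9 km.

11.9 km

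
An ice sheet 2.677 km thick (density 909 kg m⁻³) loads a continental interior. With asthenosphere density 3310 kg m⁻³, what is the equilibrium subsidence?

Balancing pressure at the compensation depth: the ice load ρ_ice t is balanced by mantle displaced below, ρ_m s.
s = t ρ_ice / ρ_m = 2.677 km × 909/3310 = 0.735 km.

0.735 km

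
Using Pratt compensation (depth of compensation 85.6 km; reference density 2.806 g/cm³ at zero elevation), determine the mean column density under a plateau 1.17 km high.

2.77 g/cm³

Pratt balance: ρ_ref D = ρ (D + h).
ρ = ρ_ref D/(D + h) = 2.806 × 85.6 km/(85.6 km + 1.17 km) = 2.77 g/cm³.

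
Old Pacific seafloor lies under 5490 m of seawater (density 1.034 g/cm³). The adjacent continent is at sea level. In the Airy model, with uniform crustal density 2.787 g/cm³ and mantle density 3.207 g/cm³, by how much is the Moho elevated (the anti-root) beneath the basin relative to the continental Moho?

In Airy isostatic equilibrium: replacing crust with seawater at the top is compensated by replacing crust with mantle at the base: d (ρ_c − ρ_w) = a (ρ_m − ρ_c).
a = d (ρ_c − ρ_w)/(ρ_m − ρ_c) = 5490 m × 1.753/0.42 = 22900 m.

22900 m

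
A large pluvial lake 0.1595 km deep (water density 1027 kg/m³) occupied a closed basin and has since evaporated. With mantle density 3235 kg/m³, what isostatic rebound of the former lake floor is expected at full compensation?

u = d ρ_w/ρ_m = 0.1595 km × 1027/3235 = 0.0506 km.

0.0506 km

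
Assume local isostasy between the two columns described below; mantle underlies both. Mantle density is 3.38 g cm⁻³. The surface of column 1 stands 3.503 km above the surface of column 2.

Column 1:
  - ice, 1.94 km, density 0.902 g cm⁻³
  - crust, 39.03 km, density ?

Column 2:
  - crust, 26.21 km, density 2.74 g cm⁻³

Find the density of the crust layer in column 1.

Take the compensation level at the base of the deeper column (depth z_c below the surface of column 1) and equate Σ ρ_i t_i down to z_c; mantle fills any gap and the z_c terms cancel.
Column 1: 1.94×0.902 + 39.03×ρ + (z_c − 40.97)×3.38
Column 2: 3.503×0 + 26.21×2.74 + (z_c − 3.503 − 26.21)×3.38
The z_c×3.38 term appears on both sides and cancels. Collect the known terms of each column as K = Σ(ρt)_known − 3.38 × (depth of known layers): K_1 = 1.74988 − 3.38×40.97 = −136.72872; K_2 = 71.8154 − 3.38×(3.503 + 26.21) = −28.61454.
Balance: K_1 + 39.03×ρ = K_2, so ρ = (K_2 − K_1)/39.03 = 108.114/39.03 = 2.77 g cm⁻³.

2.77 g cm⁻³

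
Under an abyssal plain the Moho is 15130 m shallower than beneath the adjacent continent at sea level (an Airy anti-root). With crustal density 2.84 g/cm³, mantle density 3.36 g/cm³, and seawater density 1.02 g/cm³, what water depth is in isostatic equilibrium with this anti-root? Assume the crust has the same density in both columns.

4320 m

Replacing a thickness d of crust by seawater at the top must be balanced by replacing crust with mantle at the base: d (ρ_c − ρ_w) = a (ρ_m − ρ_c).
d = a (ρ_m − ρ_c)/(ρ_c − ρ_w) = 15130 m × 0.52/1.82 = 4320 m.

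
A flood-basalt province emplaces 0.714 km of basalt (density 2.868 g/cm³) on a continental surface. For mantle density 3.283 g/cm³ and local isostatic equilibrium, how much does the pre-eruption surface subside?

Subaerial loading: s = t ρ_load / ρ_m.
s = 0.714 km × 2.868/3.283 = 0.624 km.

0.624 km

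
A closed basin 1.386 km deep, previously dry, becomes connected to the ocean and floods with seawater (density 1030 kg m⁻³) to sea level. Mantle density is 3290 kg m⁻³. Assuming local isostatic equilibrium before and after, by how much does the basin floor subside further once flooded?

0.632 km

After flooding the water column is d + s deep. Its weight must equal the weight of mantle displaced by the extra subsidence s: (d + s) ρ_w = s ρ_m.
s = d ρ_w / (ρ_m − ρ_w) = 1.386 km × 1030/(3290 − 1030) = 0.632 km.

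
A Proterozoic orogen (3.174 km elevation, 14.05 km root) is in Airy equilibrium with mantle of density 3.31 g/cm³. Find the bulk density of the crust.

ρ_c h = (ρ_m − ρ_c) r → ρ_c (h + r) = ρ_m r → ρ_c = ρ_m r / (h + r).
ρ_c = 3.31 × 14.05 km / (3.174 km + 14.05 km) = 2.7 g/cm³.

2.7 g/cm³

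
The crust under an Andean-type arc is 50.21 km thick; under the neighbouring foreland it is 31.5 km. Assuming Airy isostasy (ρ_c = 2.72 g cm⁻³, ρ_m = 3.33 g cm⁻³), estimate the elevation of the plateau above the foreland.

3.43 km

Excess crust Δ = 50.21 km − 31.5 km = 18.71 km, split between elevation h and root r with h + r = Δ.
Airy balance ρ_c h = (ρ_m − ρ_c) r gives r = h ρ_c/(ρ_m − ρ_c), so h (1 + ρ_c/(ρ_m − ρ_c)) = Δ, i.e. h = Δ (ρ_m − ρ_c)/ρ_m.
h = 18.71 km × 0.61/3.33 = 3.43 km.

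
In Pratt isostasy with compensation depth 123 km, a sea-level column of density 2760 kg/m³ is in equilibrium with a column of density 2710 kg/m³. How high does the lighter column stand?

2.27 km

ρ_ref D = ρ (D + h) → h = D (ρ_ref − ρ)/ρ.
h = 123 km × (2760 − 2710)/2710 = 2.27 km.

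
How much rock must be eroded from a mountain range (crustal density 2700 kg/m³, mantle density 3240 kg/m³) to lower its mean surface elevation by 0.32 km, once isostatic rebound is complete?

1.92 km

Net drop Δ = e − u = e − e ρ_c/ρ_m = e (ρ_m − ρ_c)/ρ_m.
e = Δ ρ_m/(ρ_m − ρ_c) = 0.32 km × 3240/540 = 1.92 km.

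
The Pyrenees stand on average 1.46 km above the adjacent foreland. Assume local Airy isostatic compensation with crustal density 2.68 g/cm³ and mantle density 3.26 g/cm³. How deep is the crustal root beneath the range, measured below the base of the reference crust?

By Archimedes' principle applied to the lithosphere: the weight of the topography is balanced by the buoyancy of the root, ρ_c h = (ρ_m − ρ_c) r.
r = h · ρ_c / (ρ_m − ρ_c) = 1.46 km × 2.68 / (3.26 − 2.68) = 6.75 km.

6.75 km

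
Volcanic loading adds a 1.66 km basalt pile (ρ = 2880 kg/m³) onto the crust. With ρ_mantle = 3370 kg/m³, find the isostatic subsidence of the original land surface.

Subaerial loading: s = t ρ_load / ρ_m.
s = 1.66 km × 2880/3370 = 1.42 km.

1.42 km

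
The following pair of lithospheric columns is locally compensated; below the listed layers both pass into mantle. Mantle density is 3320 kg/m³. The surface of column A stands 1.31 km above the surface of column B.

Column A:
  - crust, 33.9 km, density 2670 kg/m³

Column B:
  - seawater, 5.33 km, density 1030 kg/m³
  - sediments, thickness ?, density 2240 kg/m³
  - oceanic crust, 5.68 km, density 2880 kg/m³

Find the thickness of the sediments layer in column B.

2.76 km

Take the compensation level at the base of the deeper column (depth z_c below the surface of column A) and equate Σ ρ_i t_i down to z_c; mantle fills any gap and the z_c terms cancel.
Column A: 33.9×2670 + (z_c − 33.9)×3320
Column B: 1.31×0 + 5.33×1030 + x×2240 + 5.68×2880 + (z_c − 1.31 − 11.01 − x)×3320
The z_c×3320 term appears on both sides and cancels. Collect the known terms of each column as K = Σ(ρt)_known − 3320 × (depth of known layers): K_A = 90513 − 3320×33.9 = −22035; K_B = 21848.3 − 3320×(1.31 + 11.01) = −19054.1.
Balance: K_A = K_B − x×(3320 − 2240), so x = (K_B − K_A)/(3320 − 2240) = 2980.9/1080 = 2.76 km.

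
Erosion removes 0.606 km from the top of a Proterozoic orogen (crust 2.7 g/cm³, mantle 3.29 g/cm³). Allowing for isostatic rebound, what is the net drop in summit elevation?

0.109 km

Rebound u = e ρ_c/ρ_m = 0.606 km × 2.7/3.29 = 0.4973 km.
Net surface drop = e − u = 0.606 km − 0.4973 km = e (ρ_m − ρ_c)/ρ_m = 0.109 km.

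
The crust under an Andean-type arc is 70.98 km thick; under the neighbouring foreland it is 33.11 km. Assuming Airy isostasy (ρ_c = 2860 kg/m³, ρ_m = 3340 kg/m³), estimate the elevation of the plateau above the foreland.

Excess crust Δ = 70.98 km − 33.11 km = 37.87 km, split between elevation h and root r with h + r = Δ.
Airy balance ρ_c h = (ρ_m − ρ_c) r gives r = h ρ_c/(ρ_m − ρ_c), so h (1 + ρ_c/(ρ_m − ρ_c)) = Δ, i.e. h = Δ (ρ_m − ρ_c)/ρ_m.
h = 37.87 km × 480/3340 = 5.44 km.

5.44 km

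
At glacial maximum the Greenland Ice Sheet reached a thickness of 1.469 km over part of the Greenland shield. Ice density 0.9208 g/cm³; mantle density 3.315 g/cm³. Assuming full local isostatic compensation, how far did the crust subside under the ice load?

0.408 km

In Airy isostatic equilibrium: the ice load ρ_ice t is balanced by mantle displaced below, ρ_m s.
s = t ρ_ice / ρ_m = 1.469 km × 0.9208/3.315 = 0.408 km.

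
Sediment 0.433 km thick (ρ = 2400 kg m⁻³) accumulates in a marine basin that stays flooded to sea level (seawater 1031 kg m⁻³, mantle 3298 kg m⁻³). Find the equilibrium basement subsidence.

0.261 km

Submarine loading: the sediment displaces seawater, and the subsidence is in turn flooded, so s (ρ_m − ρ_w) = t (ρ_sed − ρ_w).
s = 0.433 km × (2400 − 1031) / (3298 − 1031) = 0.261 km.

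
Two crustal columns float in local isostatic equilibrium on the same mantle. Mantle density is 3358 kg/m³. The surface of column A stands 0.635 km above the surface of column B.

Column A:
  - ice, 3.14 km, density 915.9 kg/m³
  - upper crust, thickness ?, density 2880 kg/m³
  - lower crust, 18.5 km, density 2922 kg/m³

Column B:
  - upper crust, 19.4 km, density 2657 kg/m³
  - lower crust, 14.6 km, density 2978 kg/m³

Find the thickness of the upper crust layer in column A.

11.6 km

Take the compensation level at the base of the deeper column (depth z_c below the surface of column A) and equate Σ ρ_i t_i down to z_c; mantle fills any gap and the z_c terms cancel.
Column A: 3.14×915.9 + x×2880 + 18.5×2922 + (z_c − 21.64 − x)×3358
Column B: 0.635×0 + 19.4×2657 + 14.6×2978 + (z_c − 0.635 − 34)×3358
The z_c×3358 term appears on both sides and cancels. Collect the known terms of each column as K = Σ(ρt)_known − 3358 × (depth of known layers): K_A = 56932.926 − 3358×21.64 = −15734.194; K_B = 95024.6 − 3358×(0.635 + 34) = −21279.73.
Balance: K_A − x×(3358 − 2880) = K_B, so x = (K_A − K_B)/(3358 − 2880) = 5545.54/478 = 11.6 km.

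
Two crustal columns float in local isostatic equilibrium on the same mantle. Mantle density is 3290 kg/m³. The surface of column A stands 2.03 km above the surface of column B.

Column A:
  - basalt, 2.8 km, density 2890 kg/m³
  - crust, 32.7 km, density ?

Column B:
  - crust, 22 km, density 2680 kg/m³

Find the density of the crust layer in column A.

Take the compensation level at the base of the deeper column (depth z_c below the surface of column A) and equate Σ ρ_i t_i down to z_c; mantle fills any gap and the z_c terms cancel.
Column A: 2.8×2890 + 32.7×ρ + (z_c − 35.5)×3290
Column B: 2.03×0 + 22×2680 + (z_c − 2.03 − 22)×3290
The z_c×3290 term appears on both sides and cancels. Collect the known terms of each column as K = Σ(ρt)_known − 3290 × (depth of known layers): K_A = 8092 − 3290×35.5 = −108703; K_B = 58960 − 3290×(2.03 + 22) = −20098.7.
Balance: K_A + 32.7×ρ = K_B, so ρ = (K_B − K_A)/32.7 = 88604.3/32.7 = 2710 kg/m³.

2710 kg/m³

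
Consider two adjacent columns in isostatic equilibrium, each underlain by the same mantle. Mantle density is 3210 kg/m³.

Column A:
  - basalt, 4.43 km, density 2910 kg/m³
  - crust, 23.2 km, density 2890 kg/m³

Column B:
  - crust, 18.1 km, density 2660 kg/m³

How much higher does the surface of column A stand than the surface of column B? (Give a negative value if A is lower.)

For any compensation level in the mantle, the mantle terms cancel and isostasy reduces to e = (Σt_A − Σt_B) − (Σ(ρt)_A − Σ(ρt)_B) / ρ_m.
Σt_A = 27.63 km; Σt_B = 18.1 km; Σ(ρt)_A = 79939.3; Σ(ρt)_B = 48146 (in km·kg/m³).
e = (27.63 − 18.1) − (79939.3 − 48146) / 3210 = −0.374 km.

−0.374 km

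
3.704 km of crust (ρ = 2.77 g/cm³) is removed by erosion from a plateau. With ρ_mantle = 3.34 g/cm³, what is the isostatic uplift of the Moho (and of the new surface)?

3.07 km

Unloading: uplift u = e ρ_c/ρ_m = 3.704 km × 2.77/3.34 = 3.07 km.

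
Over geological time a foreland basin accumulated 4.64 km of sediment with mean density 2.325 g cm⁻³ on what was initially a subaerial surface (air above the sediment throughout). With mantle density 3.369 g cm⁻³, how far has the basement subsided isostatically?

3.2 km

Subaerial load: s = t ρ_sed / ρ_m = 4.64 km × 2.325/3.369 = 3.2 km.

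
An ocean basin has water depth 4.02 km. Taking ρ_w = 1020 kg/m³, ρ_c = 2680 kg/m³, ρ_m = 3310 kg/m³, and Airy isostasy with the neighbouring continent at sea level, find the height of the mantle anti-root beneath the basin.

For local isostatic compensation: replacing crust with seawater at the top is compensated by replacing crust with mantle at the base: d (ρ_c − ρ_w) = a (ρ_m − ρ_c).
a = d (ρ_c − ρ_w)/(ρ_m − ρ_c) = 4.02 km × 1660/630 = 10.6 km.

10.6 km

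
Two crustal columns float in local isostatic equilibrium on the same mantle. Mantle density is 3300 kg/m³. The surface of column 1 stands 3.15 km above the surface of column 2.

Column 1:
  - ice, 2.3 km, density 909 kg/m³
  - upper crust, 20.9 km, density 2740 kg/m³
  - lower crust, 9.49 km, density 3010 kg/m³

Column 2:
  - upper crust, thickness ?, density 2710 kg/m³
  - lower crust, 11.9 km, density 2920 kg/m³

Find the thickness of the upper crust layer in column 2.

Take the compensation level at the base of the deeper column (depth z_c below the surface of column 1) and equate Σ ρ_i t_i down to z_c; mantle fills any gap and the z_c terms cancel.
Column 1: 2.3×909 + 20.9×2740 + 9.49×3010 + (z_c − 32.69)×3300
Column 2: 3.15×0 + x×2710 + 11.9×2920 + (z_c − 3.15 − 11.9 − x)×3300
The z_c×3300 term appears on both sides and cancels. Collect the known terms of each column as K = Σ(ρt)_known − 3300 × (depth of known layers): K_1 = 87921.6 − 3300×32.69 = −19955.4; K_2 = 34748 − 3300×(3.15 + 11.9) = −14917.
Balance: K_1 = K_2 − x×(3300 − 2710), so x = (K_2 − K_1)/(3300 − 2710) = 5038.4/590 = 8.54 km.

8.54 km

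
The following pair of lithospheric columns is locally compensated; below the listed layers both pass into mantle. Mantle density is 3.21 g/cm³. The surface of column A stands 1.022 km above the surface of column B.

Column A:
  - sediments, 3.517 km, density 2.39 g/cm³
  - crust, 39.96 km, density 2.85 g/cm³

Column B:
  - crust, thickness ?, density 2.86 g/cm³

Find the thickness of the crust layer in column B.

Take the compensation level at the base of the deeper column (depth z_c below the surface of column A) and equate Σ ρ_i t_i down to z_c; mantle fills any gap and the z_c terms cancel.
Column A: 3.517×2.39 + 39.96×2.85 + (z_c − 43.477)×3.21
Column B: 1.022×0 + x×2.86 + (z_c − 1.022 − 0 − x)×3.21
The z_c×3.21 term appears on both sides and cancels. Collect the known terms of each column as K = Σ(ρt)_known − 3.21 × (depth of known layers): K_A = 122.29163 − 3.21×43.477 = −17.26954; K_B = 0 − 3.21×(1.022 + 0) = −3.28062.
Balance: K_A = K_B − x×(3.21 − 2.86), so x = (K_B − K_A)/(3.21 − 2.86) = 13.9889/0.35 = 40 km.

40 km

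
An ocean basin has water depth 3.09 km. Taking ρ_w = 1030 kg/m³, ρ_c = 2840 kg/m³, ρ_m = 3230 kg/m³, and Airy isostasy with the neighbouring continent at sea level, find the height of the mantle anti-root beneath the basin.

14.3 km

Equating mass per unit area of the two columns: replacing crust with seawater at the top is compensated by replacing crust with mantle at the base: d (ρ_c − ρ_w) = a (ρ_m − ρ_c).
a = d (ρ_c − ρ_w)/(ρ_m − ρ_c) = 3.09 km × 1810/390 = 14.3 km.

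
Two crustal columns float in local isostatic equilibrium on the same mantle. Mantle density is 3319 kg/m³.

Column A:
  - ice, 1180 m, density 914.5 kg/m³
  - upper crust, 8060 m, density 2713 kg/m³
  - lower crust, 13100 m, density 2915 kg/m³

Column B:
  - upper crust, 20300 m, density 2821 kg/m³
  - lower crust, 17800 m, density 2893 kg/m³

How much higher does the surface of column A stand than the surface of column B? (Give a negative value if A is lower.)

For any compensation level in the mantle, the mantle terms cancel and isostasy reduces to e = (Σt_A − Σt_B) − (Σ(ρt)_A − Σ(ρt)_B) / ρ_m.
Σt_A = 22340 m; Σt_B = 38100 m; Σ(ρt)_A = 61132390; Σ(ρt)_B = 108761700 (in m·kg/m³).
e = (22340 − 38100) − (61132390 − 108761700) / 3319 = −1410 m.

−1410 m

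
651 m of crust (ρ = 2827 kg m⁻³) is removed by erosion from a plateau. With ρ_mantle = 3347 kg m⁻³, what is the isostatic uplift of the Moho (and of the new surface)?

550 m

Unloading: uplift u = e ρ_c/ρ_m = 651 m × 2827/3347 = 550 m.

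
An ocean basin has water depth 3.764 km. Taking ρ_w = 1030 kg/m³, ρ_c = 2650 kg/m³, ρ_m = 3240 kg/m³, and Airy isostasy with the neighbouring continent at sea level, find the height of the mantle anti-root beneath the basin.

10.3 km

In Airy isostatic equilibrium: replacing crust with seawater at the top is compensated by replacing crust with mantle at the base: d (ρ_c − ρ_w) = a (ρ_m − ρ_c).
a = d (ρ_c − ρ_w)/(ρ_m − ρ_c) = 3.764 km × 1620/590 = 10.3 km.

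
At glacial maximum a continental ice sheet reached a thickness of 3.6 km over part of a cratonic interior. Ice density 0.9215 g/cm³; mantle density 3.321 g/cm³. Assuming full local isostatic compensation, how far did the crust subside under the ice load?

Balancing pressure at the compensation depth: the ice load ρ_ice t is balanced by mantle displaced below, ρ_m s.
s = t ρ_ice / ρ_m = 3.6 km × 0.9215/3.321 = 0.999 km.

0.999 km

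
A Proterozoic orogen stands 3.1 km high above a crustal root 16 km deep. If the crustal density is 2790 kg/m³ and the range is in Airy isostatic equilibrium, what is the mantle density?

Airy balance: ρ_c h = (ρ_m − ρ_c) r → ρ_m = ρ_c (1 + h/r).
ρ_m = 2790 × (1 + 3.1 km/16 km) = 3330 kg/m³.

3330 kg/m³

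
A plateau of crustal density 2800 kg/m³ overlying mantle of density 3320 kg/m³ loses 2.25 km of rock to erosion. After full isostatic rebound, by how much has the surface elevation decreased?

Rebound u = e ρ_c/ρ_m = 2.25 km × 2800/3320 = 1.898 km.
Net surface drop = e − u = 2.25 km − 1.898 km = e (ρ_m − ρ_c)/ρ_m = 0.352 km.

0.352 km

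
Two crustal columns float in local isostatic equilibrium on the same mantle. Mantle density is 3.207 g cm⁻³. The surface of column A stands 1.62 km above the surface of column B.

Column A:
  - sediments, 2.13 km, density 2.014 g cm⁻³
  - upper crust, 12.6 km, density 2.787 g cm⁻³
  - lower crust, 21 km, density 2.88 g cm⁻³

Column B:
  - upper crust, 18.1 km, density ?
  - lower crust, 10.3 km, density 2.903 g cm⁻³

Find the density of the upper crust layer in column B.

2.85 g cm⁻³

Take the compensation level at the base of the deeper column (depth z_c below the surface of column A) and equate Σ ρ_i t_i down to z_c; mantle fills any gap and the z_c terms cancel.
Column A: 2.13×2.014 + 12.6×2.787 + 21×2.88 + (z_c − 35.73)×3.207
Column B: 1.62×0 + 18.1×ρ + 10.3×2.903 + (z_c − 1.62 − 28.4)×3.207
The z_c×3.207 term appears on both sides and cancels. Collect the known terms of each column as K = Σ(ρt)_known − 3.207 × (depth of known layers): K_A = 99.88602 − 3.207×35.73 = −14.70009; K_B = 29.9009 − 3.207×(1.62 + 28.4) = −66.37324.
Balance: K_A = K_B + 18.1×ρ, so ρ = (K_A − K_B)/18.1 = 51.6731/18.1 = 2.85 g cm⁻³.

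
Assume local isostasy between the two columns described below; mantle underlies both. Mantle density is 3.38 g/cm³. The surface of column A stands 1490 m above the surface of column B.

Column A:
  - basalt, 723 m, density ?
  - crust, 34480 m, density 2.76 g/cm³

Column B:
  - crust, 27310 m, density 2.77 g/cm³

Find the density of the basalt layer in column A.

Take the compensation level at the base of the deeper column (depth z_c below the surface of column A) and equate Σ ρ_i t_i down to z_c; mantle fills any gap and the z_c terms cancel.
Column A: 723×ρ + 34480×2.76 + (z_c − 35203)×3.38
Column B: 1490×0 + 27310×2.77 + (z_c − 1490 − 27310)×3.38
The z_c×3.38 term appears on both sides and cancels. Collect the known terms of each column as K = Σ(ρt)_known − 3.38 × (depth of known layers): K_A = 95164.8 − 3.38×35203 = −23821.34; K_B = 75648.7 − 3.38×(1490 + 27310) = −21695.3.
Balance: K_A + 723×ρ = K_B, so ρ = (K_B − K_A)/723 = 2126.04/723 = 2.94 g/cm³.

2.94 g/cm³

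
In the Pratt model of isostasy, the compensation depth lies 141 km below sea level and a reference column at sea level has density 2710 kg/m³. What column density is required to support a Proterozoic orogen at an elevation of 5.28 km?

2610 kg/m³

Pratt balance: ρ_ref D = ρ (D + h).
ρ = ρ_ref D/(D + h) = 2710 × 141 km/(141 km + 5.28 km) = 2610 kg/m³.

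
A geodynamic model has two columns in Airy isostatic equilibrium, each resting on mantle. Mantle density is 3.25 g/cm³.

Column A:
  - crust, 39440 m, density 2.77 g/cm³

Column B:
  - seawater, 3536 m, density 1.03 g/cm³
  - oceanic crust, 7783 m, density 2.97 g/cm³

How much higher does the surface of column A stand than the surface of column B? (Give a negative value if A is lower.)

2740 m

For any compensation level in the mantle, the mantle terms cancel and isostasy reduces to e = (Σt_A − Σt_B) − (Σ(ρt)_A − Σ(ρt)_B) / ρ_m.
Σt_A = 39440 m; Σt_B = 11319 m; Σ(ρt)_A = 109248.8; Σ(ρt)_B = 26757.59 (in m·g/cm³).
e = (39440 − 11319) − (109248.8 − 26757.59) / 3.25 = 2740 m.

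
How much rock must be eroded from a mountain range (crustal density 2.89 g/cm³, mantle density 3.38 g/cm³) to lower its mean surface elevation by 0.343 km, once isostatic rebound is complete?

2.37 km

Net drop Δ = e − u = e − e ρ_c/ρ_m = e (ρ_m − ρ_c)/ρ_m.
e = Δ ρ_m/(ρ_m − ρ_c) = 0.343 km × 3.38/0.49 = 2.37 km.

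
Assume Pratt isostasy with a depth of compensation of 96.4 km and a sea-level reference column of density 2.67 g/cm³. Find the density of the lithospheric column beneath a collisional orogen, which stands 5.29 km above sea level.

Pratt balance: ρ_ref D = ρ (D + h).
ρ = ρ_ref D/(D + h) = 2.67 × 96.4 km/(96.4 km + 5.29 km) = 2.53 g/cm³.

2.53 g/cm³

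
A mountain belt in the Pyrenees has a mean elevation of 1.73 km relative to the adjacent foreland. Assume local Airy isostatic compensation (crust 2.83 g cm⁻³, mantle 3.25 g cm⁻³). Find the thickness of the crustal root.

In Airy isostatic equilibrium: the weight of the topography is balanced by the buoyancy of the root, ρ_c h = (ρ_m − ρ_c) r.
r = h · ρ_c / (ρ_m − ρ_c) = 1.73 km × 2.83 / (3.25 − 2.83) = 11.7 km.

11.7 km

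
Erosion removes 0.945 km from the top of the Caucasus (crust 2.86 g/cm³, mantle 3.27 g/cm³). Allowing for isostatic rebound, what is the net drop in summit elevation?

0.118 km

Rebound u = e ρ_c/ρ_m = 0.945 km × 2.86/3.27 = 0.8265 km.
Net surface drop = e − u = 0.945 km − 0.8265 km = e (ρ_m − ρ_c)/ρ_m = 0.118 km.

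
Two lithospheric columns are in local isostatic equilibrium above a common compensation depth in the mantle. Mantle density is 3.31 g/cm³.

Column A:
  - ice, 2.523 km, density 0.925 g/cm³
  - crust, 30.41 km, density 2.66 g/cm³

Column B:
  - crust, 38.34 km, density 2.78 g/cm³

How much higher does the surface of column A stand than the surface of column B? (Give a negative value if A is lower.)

For any compensation level in the mantle, the mantle terms cancel and isostasy reduces to e = (Σt_A − Σt_B) − (Σ(ρt)_A − Σ(ρt)_B) / ρ_m.
Σt_A = 32.933 km; Σt_B = 38.34 km; Σ(ρt)_A = 83.224375; Σ(ρt)_B = 106.5852 (in km·g/cm³).
e = (32.933 − 38.34) − (83.224375 − 106.5852) / 3.31 = 1.65 km.

1.65 km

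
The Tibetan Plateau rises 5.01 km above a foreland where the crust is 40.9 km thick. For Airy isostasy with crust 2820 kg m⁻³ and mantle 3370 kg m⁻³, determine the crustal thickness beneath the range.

71.6 km

Root depth r = h ρ_c / (ρ_m − ρ_c) = 5.01 km × 2820 / 550 = 25.69 km.
Total thickness = T + h + r = 40.9 km + 5.01 km + 25.69 km = 71.6 km.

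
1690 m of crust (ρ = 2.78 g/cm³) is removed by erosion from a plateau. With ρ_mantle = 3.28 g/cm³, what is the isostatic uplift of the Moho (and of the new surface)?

1430 m

Unloading: uplift u = e ρ_c/ρ_m = 1690 m × 2.78/3.28 = 1430 m.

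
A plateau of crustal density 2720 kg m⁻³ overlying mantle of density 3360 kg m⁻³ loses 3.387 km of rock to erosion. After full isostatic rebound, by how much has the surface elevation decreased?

0.645 km

Rebound u = e ρ_c/ρ_m = 3.387 km × 2720/3360 = 2.742 km.
Net surface drop = e − u = 3.387 km − 2.742 km = e (ρ_m − ρ_c)/ρ_m = 0.645 km.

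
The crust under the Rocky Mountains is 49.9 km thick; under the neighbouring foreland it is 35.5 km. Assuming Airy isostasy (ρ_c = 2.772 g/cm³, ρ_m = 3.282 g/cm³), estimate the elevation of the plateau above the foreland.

2.24 km

Excess crust Δ = 49.9 km − 35.5 km = 14.4 km, split between elevation h and root r with h + r = Δ.
Airy balance ρ_c h = (ρ_m − ρ_c) r gives r = h ρ_c/(ρ_m − ρ_c), so h (1 + ρ_c/(ρ_m − ρ_c)) = Δ, i.e. h = Δ (ρ_m − ρ_c)/ρ_m.
h = 14.4 km × 0.51/3.282 = 2.24 km.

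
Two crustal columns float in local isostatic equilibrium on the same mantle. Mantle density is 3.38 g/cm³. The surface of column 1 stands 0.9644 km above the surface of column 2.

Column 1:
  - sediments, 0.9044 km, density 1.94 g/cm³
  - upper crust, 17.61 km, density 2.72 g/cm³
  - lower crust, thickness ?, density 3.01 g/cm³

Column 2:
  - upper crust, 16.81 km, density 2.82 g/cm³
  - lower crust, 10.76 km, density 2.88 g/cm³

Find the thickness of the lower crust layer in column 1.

Take the compensation level at the base of the deeper column (depth z_c below the surface of column 1) and equate Σ ρ_i t_i down to z_c; mantle fills any gap and the z_c terms cancel.
Column 1: 0.9044×1.94 + 17.61×2.72 + x×3.01 + (z_c − 18.5144 − x)×3.38
Column 2: 0.9644×0 + 16.81×2.82 + 10.76×2.88 + (z_c − 0.9644 − 27.57)×3.38
The z_c×3.38 term appears on both sides and cancels. Collect the known terms of each column as K = Σ(ρt)_known − 3.38 × (depth of known layers): K_1 = 49.653736 − 3.38×18.5144 = −12.924936; K_2 = 78.393 − 3.38×(0.9644 + 27.57) = −18.053272.
Balance: K_1 − x×(3.38 − 3.01) = K_2, so x = (K_1 − K_2)/(3.38 − 3.01) = 5.12834/0.37 = 13.9 km.

13.9 km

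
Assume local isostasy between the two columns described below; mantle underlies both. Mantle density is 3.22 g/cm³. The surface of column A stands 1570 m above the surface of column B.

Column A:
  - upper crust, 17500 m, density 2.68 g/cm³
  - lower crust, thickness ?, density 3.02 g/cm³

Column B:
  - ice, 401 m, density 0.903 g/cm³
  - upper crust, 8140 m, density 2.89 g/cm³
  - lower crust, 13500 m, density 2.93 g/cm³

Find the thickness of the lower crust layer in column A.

Take the compensation level at the base of the deeper column (depth z_c below the surface of column A) and equate Σ ρ_i t_i down to z_c; mantle fills any gap and the z_c terms cancel.
Column A: 17500×2.68 + x×3.02 + (z_c − 17500 − x)×3.22
Column B: 1570×0 + 401×0.903 + 8140×2.89 + 13500×2.93 + (z_c − 1570 − 22041)×3.22
The z_c×3.22 term appears on both sides and cancels. Collect the known terms of each column as K = Σ(ρt)_known − 3.22 × (depth of known layers): K_A = 46900 − 3.22×17500 = −9450; K_B = 63441.703 − 3.22×(1570 + 22041) = −12585.717.
Balance: K_A − x×(3.22 − 3.02) = K_B, so x = (K_A − K_B)/(3.22 − 3.02) = 3135.72/0.2 = 15700 m.

15700 m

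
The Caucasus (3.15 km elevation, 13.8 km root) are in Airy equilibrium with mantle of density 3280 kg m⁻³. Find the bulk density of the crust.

2670 kg m⁻³

ρ_c h = (ρ_m − ρ_c) r → ρ_c (h + r) = ρ_m r → ρ_c = ρ_m r / (h + r).
ρ_c = 3280 × 13.8 km / (3.15 km + 13.8 km) = 2670 kg m⁻³.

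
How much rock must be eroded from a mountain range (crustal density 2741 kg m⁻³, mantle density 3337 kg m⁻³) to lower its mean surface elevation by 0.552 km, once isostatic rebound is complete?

3.09 km

Net drop Δ = e − u = e − e ρ_c/ρ_m = e (ρ_m − ρ_c)/ρ_m.
e = Δ ρ_m/(ρ_m − ρ_c) = 0.552 km × 3337/596 = 3.09 km.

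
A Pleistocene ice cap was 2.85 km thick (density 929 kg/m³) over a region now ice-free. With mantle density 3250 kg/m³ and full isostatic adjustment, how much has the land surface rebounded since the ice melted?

0.815 km

Removing the load lets mantle flow back in; uplift u satisfies ρ_ice t = ρ_m u.
u = t ρ_ice/ρ_m = 2.85 km × 929/3250 = 0.815 km.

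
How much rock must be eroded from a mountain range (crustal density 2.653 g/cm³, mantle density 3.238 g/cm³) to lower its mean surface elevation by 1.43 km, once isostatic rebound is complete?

7.92 km

Net drop Δ = e − u = e − e ρ_c/ρ_m = e (ρ_m − ρ_c)/ρ_m.
e = Δ ρ_m/(ρ_m − ρ_c) = 1.43 km × 3.238/0.585 = 7.92 km.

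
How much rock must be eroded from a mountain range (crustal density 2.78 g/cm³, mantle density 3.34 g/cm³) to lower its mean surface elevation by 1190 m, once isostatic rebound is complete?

7100 m

Net drop Δ = e − u = e − e ρ_c/ρ_m = e (ρ_m − ρ_c)/ρ_m.
e = Δ ρ_m/(ρ_m − ρ_c) = 1190 m × 3.34/0.56 = 7100 m.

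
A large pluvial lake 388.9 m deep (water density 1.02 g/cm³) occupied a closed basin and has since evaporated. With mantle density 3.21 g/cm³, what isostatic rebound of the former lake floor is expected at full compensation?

124 m

u = d ρ_w/ρ_m = 388.9 m × 1.02/3.21 = 124 m.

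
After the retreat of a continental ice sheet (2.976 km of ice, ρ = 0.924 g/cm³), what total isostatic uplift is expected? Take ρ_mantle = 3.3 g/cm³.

0.833 km

Removing the load lets mantle flow back in; uplift u satisfies ρ_ice t = ρ_m u.
u = t ρ_ice/ρ_m = 2.976 km × 0.924/3.3 = 0.833 km.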